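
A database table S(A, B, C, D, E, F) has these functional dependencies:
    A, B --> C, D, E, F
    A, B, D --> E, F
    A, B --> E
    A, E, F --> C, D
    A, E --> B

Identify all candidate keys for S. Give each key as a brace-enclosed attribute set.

{A, B}, {A, E}

No FD produces {A}, so it must be in every candidate key.
{A, B} is a candidate key since {A, B}⁺ = {A, B, C, D, E, F} covers every attribute.
{A, E} is a candidate key since {A, E}⁺ = {A, B, C, D, E, F} covers every attribute.
Any other superkey properly contains one of these, so there are no further candidate keys.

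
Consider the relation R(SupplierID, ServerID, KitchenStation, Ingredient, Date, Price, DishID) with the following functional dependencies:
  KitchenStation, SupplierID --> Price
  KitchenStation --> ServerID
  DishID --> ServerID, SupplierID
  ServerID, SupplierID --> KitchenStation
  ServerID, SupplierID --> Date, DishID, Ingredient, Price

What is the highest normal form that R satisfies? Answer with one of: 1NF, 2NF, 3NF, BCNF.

Candidate keys: {DishID}, {KitchenStation, SupplierID}, {ServerID, SupplierID}. Prime attributes: {DishID, KitchenStation, ServerID, SupplierID}.
KitchenStation --> ServerID breaks BCNF: {KitchenStation}⁺ = {KitchenStation, ServerID}, so {KitchenStation} is not a superkey.
Its right-hand attributes {ServerID} are all prime, as are those of every other non-superkey FD — the relation is in 3NF.

3NF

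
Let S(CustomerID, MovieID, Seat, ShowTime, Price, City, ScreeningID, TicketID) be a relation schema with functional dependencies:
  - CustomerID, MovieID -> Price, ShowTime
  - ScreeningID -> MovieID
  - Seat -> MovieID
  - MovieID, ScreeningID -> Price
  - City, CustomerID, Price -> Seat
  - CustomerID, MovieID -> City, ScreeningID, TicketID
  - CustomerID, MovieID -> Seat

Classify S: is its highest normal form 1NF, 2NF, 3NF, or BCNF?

Candidate keys: {City, CustomerID, Price}, {CustomerID, MovieID}, {CustomerID, ScreeningID}, {CustomerID, Seat}. Prime attributes: {City, CustomerID, MovieID, Price, ScreeningID, Seat}.
ScreeningID -> MovieID breaks BCNF: {ScreeningID}⁺ = {MovieID, Price, ScreeningID}, so {ScreeningID} is not a superkey.
Its right-hand attributes {MovieID} are all prime, as are those of every other non-superkey FD — the relation is in 3NF.

3NF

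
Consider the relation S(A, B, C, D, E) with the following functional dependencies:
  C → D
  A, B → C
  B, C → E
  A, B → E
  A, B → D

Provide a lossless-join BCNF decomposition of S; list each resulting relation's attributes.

Candidate key of the original relation: {A, B}.
Within {A, B, C, D, E}: {C}⁺ ∩ {A, B, C, D, E} = {C, D}, not the whole set, so C → D violates BCNF; decompose into {C, D} and {A, B, C, E}.
{C, D} has no BCNF violation.
Within {A, B, C, E}: {B, C}⁺ ∩ {A, B, C, E} = {B, C, E}, not the whole set, so B, C → E violates BCNF; decompose into {B, C, E} and {A, B, C}.
{B, C, E} has no BCNF violation.
{A, B, C} has no BCNF violation.

{A, B, C}; {B, C, E}; {C, D}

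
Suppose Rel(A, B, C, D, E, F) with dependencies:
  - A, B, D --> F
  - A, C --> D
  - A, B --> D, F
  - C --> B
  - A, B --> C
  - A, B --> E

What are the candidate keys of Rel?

No FD produces {A}, so it must be in every candidate key.
{A, B} is a candidate key since {A, B}⁺ = {A, B, C, D, E, F} covers every attribute.
{A, C} is a candidate key since {A, C}⁺ = {A, B, C, D, E, F} covers every attribute.
No proper subset of any of these is a key, and no other minimal superkey exists.

{A, B}, {A, C}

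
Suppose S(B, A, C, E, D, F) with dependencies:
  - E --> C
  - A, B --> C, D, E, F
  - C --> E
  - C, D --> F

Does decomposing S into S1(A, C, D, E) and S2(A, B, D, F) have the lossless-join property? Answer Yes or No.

No

The shared attributes are {A, D} and {A, D}⁺ = {A, D}.
S1 ⊄ {A, D} and S2 ⊄ {A, D}, so the split is lossy.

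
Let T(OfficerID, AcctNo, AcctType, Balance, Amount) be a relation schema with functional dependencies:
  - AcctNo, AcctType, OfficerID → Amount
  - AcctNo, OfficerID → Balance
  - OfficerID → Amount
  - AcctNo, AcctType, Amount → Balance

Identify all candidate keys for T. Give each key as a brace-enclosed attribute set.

Attributes never on any right-hand side: {AcctNo, AcctType, OfficerID} — every candidate key must contain all of them.
{AcctNo, AcctType, OfficerID}⁺ = {AcctNo, AcctType, Amount, Balance, OfficerID}, which is every attribute, so {AcctNo, AcctType, OfficerID} is a candidate key.
No other minimal set has full closure, so this is the only candidate key.

{AcctNo, AcctType, OfficerID}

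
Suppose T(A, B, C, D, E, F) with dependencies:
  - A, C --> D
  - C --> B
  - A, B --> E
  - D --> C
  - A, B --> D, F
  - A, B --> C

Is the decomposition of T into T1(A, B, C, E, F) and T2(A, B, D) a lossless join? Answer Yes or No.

Yes

Common attributes: {A, B}; their closure is {A, B, C, D, E, F}.
T1 is contained in that closure, so T1 ∩ T2 --> T1 holds and the join is lossless.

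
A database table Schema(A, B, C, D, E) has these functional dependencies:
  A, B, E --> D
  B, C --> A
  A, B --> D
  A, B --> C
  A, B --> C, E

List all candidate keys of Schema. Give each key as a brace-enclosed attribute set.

{B} never appears on the right of any FD, so every key must include it.
Closure of {A, B} is {A, B, C, D, E}, the whole schema; {A, B} is a candidate key.
Closure of {B, C} is {A, B, C, D, E}, the whole schema; {B, C} is a candidate key.
Any other superkey properly contains one of these, so there are no further candidate keys.

{A, B}, {B, C}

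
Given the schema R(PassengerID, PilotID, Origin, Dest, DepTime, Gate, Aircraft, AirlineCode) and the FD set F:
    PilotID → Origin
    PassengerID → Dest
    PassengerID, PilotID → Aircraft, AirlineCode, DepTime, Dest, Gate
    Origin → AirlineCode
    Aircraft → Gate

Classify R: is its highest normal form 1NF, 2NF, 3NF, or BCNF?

1NF

Candidate key: {PassengerID, PilotID}. Prime attributes: {PassengerID, PilotID}.
PilotID → Origin breaks BCNF: {PilotID}⁺ = {AirlineCode, Origin, PilotID}, so {PilotID} is not a superkey.
PilotID → Origin determines the non-prime attribute {Origin} from a non-superkey — 3NF is violated.
{PassengerID} is a proper subset of the key {PassengerID, PilotID}, and {PassengerID}⁺ contains the non-prime attribute {Dest} — a partial dependency, so 2NF is violated.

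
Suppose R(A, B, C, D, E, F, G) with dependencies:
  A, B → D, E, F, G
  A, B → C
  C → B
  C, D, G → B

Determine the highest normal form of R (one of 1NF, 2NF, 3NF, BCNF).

3NF

Candidate keys: {A, B}, {A, C}. Prime attributes: {A, B, C}.
For C → B we have {C}⁺ = {B, C}; {C} is not a superkey, so BCNF fails.
But every attribute on its right side ({B}) is prime, and the same holds for every other non-superkey FD, so 3NF still holds.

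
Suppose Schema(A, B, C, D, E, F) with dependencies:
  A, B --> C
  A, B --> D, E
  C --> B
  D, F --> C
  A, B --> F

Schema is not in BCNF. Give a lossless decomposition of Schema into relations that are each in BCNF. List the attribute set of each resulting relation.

Candidate keys of the original relation: {A, B}, {A, C}, {A, D, F}.
Within {A, B, C, D, E, F}: {C}⁺ ∩ {A, B, C, D, E, F} = {B, C}, not the whole set, so C --> B violates BCNF; decompose into {B, C} and {A, C, D, E, F}.
{B, C} is in BCNF.
Within {A, C, D, E, F}: {D, F}⁺ ∩ {A, C, D, E, F} = {C, D, F}, not the whole set, so D, F --> C violates BCNF; decompose into {C, D, F} and {A, D, E, F}.
{C, D, F} is in BCNF.
{A, D, E, F} is in BCNF.

{A, D, E, F}; {B, C}; {C, D, F}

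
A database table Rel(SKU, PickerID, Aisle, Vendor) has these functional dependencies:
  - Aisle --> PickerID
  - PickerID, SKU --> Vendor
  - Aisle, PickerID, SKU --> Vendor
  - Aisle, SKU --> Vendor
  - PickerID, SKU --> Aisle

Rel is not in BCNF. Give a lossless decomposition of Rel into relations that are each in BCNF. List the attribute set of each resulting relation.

Candidate keys of the original relation: {Aisle, SKU}, {PickerID, SKU}.
In {Aisle, PickerID, SKU, Vendor}, {Aisle} is not a superkey ({Aisle}⁺ restricted to this set is {Aisle, PickerID}), so split on Aisle --> PickerID into {Aisle, PickerID} and {Aisle, SKU, Vendor}.
{Aisle, PickerID} has no BCNF violation.
{Aisle, SKU, Vendor} has no BCNF violation.

{Aisle, PickerID}; {Aisle, SKU, Vendor}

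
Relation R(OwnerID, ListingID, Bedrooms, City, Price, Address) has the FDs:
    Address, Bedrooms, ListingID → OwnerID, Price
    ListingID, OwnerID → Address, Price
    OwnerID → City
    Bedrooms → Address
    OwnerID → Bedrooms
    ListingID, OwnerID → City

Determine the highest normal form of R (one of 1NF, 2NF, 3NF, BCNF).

1NF

Candidate keys: {Bedrooms, ListingID}, {ListingID, OwnerID}. Prime attributes: {Bedrooms, ListingID, OwnerID}.
For OwnerID → City we have {OwnerID}⁺ = {Address, Bedrooms, City, OwnerID}; {OwnerID} is not a superkey, so BCNF fails.
Because {City} is non-prime and the left side of OwnerID → City is not a superkey, the relation is not in 3NF.
The proper key subset {Bedrooms} of {Bedrooms, ListingID} determines non-prime {Address}, so the relation is not even in 2NF.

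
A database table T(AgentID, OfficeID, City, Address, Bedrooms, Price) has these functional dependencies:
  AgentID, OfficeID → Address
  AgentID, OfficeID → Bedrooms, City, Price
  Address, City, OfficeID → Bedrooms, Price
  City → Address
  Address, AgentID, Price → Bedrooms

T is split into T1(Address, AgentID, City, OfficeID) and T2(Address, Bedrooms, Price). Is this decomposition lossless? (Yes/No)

The shared attributes are {Address} and {Address}⁺ = {Address}.
T1 ⊄ {Address} and T2 ⊄ {Address}, so the split is lossy.

No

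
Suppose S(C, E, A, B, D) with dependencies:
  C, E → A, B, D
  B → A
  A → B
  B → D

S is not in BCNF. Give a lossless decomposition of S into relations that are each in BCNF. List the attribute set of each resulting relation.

Candidate key of the original relation: {C, E}.
In {A, B, C, D, E}, {B} is not a superkey ({B}⁺ restricted to this set is {A, B, D}), so split on B → A, D into {A, B, D} and {B, C, E}.
{A, B, D} is in BCNF.
{B, C, E} is in BCNF.

{A, B, D}; {B, C, E}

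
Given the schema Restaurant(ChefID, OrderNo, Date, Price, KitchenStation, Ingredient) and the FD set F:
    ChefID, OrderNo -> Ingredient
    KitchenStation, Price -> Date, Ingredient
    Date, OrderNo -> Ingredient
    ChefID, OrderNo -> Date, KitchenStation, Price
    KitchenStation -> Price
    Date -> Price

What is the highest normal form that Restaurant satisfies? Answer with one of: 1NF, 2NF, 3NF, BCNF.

2NF

Candidate key: {ChefID, OrderNo}. Prime attributes: {ChefID, OrderNo}.
For KitchenStation, Price -> Date, Ingredient we have {KitchenStation, Price}⁺ = {Date, Ingredient, KitchenStation, Price}; {KitchenStation, Price} is not a superkey, so BCNF fails.
KitchenStation, Price -> Date, Ingredient has non-prime {Date, Ingredient} on the right and a non-superkey on the left, so 3NF fails.
No proper subset of a key has a non-prime attribute in its closure, so there is no partial dependency; 2NF holds.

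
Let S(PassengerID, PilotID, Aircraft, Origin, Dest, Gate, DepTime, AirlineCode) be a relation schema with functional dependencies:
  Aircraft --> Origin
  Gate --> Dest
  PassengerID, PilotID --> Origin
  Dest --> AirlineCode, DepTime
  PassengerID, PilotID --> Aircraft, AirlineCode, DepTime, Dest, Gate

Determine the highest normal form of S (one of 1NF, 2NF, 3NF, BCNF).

Candidate key: {PassengerID, PilotID}. Prime attributes: {PassengerID, PilotID}.
For Aircraft --> Origin we have {Aircraft}⁺ = {Aircraft, Origin}; {Aircraft} is not a superkey, so BCNF fails.
Aircraft --> Origin determines the non-prime attribute {Origin} from a non-superkey — 3NF is violated.
No proper subset of a key has a non-prime attribute in its closure, so there is no partial dependency; 2NF holds.

2NF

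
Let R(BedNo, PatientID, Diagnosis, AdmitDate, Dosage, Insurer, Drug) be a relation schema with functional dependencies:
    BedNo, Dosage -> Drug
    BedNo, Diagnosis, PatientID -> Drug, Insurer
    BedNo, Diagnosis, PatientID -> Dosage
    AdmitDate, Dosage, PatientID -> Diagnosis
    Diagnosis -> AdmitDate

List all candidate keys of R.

{AdmitDate, BedNo, Dosage, PatientID}, {BedNo, Diagnosis, PatientID}

{BedNo, PatientID} never appear on the right of any FD, so every key must include all of them.
{BedNo, Diagnosis, PatientID}⁺ = {AdmitDate, BedNo, Diagnosis, Dosage, Drug, Insurer, PatientID} — all of the relation — so {BedNo, Diagnosis, PatientID} is a candidate key.
{AdmitDate, BedNo, Dosage, PatientID}⁺ = {AdmitDate, BedNo, Diagnosis, Dosage, Drug, Insurer, PatientID} — all of the relation — so {AdmitDate, BedNo, Dosage, PatientID} is a candidate key.
These are minimal and exhaustive — every other superkey contains one of them.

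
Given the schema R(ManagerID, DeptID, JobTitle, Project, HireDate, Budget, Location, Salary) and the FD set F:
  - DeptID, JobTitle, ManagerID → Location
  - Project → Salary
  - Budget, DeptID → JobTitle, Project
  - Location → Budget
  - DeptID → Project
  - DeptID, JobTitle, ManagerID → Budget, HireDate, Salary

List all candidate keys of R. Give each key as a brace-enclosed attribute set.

{DeptID, ManagerID} never appear on the right of any FD, so every key must include all of them.
{Budget, DeptID, ManagerID}⁺ = {Budget, DeptID, HireDate, JobTitle, Location, ManagerID, Project, Salary} — all of the relation — so {Budget, DeptID, ManagerID} is a candidate key.
{DeptID, JobTitle, ManagerID}⁺ = {Budget, DeptID, HireDate, JobTitle, Location, ManagerID, Project, Salary} — all of the relation — so {DeptID, JobTitle, ManagerID} is a candidate key.
{DeptID, Location, ManagerID}⁺ = {Budget, DeptID, HireDate, JobTitle, Location, ManagerID, Project, Salary} — all of the relation — so {DeptID, Location, ManagerID} is a candidate key.
Any other superkey properly contains one of these, so there are no further candidate keys.

{Budget, DeptID, ManagerID}, {DeptID, JobTitle, ManagerID}, {DeptID, Location, ManagerID}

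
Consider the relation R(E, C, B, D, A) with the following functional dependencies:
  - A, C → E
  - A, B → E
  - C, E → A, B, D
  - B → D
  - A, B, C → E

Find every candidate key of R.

{A, C}, {C, E}

{C} never appears on the right of any FD, so every key must include it.
{A, C} is a candidate key since {A, C}⁺ = {A, B, C, D, E} covers every attribute.
{C, E} is a candidate key since {C, E}⁺ = {A, B, C, D, E} covers every attribute.
No proper subset of any of these is a key, and no other minimal superkey exists.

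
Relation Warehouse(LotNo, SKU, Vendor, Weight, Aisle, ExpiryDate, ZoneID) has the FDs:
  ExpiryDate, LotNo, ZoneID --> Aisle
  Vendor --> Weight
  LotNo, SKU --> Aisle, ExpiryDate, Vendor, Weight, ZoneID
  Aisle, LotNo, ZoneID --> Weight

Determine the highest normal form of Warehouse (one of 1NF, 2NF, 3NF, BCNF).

Candidate key: {LotNo, SKU}. Prime attributes: {LotNo, SKU}.
ExpiryDate, LotNo, ZoneID --> Aisle breaks BCNF: {ExpiryDate, LotNo, ZoneID}⁺ = {Aisle, ExpiryDate, LotNo, Weight, ZoneID}, so {ExpiryDate, LotNo, ZoneID} is not a superkey.
Because {Aisle} is non-prime and the left side of ExpiryDate, LotNo, ZoneID --> Aisle is not a superkey, the relation is not in 3NF.
No proper subset of a key has a non-prime attribute in its closure, so there is no partial dependency; 2NF holds.

2NF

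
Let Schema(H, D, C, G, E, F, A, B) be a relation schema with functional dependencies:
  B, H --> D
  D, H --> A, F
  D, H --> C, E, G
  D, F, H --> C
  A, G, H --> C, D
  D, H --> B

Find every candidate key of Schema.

No FD produces {H}, so it must be in every candidate key.
Closure of {B, H} is {A, B, C, D, E, F, G, H}, the whole schema; {B, H} is a candidate key.
Closure of {D, H} is {A, B, C, D, E, F, G, H}, the whole schema; {D, H} is a candidate key.
Closure of {A, G, H} is {A, B, C, D, E, F, G, H}, the whole schema; {A, G, H} is a candidate key.
No proper subset of any of these is a key, and no other minimal superkey exists.

{A, G, H}, {B, H}, {D, H}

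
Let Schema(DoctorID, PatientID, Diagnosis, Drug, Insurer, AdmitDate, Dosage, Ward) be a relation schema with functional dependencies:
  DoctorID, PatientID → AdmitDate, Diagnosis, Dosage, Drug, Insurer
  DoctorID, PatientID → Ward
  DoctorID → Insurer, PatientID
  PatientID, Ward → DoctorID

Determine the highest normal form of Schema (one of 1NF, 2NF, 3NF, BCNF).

BCNF

Candidate keys: {DoctorID}, {PatientID, Ward}. Prime attributes: {DoctorID, PatientID, Ward}.
Each dependency's left side is a superkey — BCNF holds.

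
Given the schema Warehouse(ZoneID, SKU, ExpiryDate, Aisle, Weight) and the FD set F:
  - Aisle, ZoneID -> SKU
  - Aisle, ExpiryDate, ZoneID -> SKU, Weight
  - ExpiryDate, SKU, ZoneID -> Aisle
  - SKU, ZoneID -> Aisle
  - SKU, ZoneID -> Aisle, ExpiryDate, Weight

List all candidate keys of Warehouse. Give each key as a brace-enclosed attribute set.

{ZoneID} never appears on the right of any FD, so every key must include it.
{Aisle, ZoneID}⁺ = {Aisle, ExpiryDate, SKU, Weight, ZoneID} — all of the relation — so {Aisle, ZoneID} is a candidate key.
{SKU, ZoneID}⁺ = {Aisle, ExpiryDate, SKU, Weight, ZoneID} — all of the relation — so {SKU, ZoneID} is a candidate key.
No proper subset of any of these is a key, and no other minimal superkey exists.

{Aisle, ZoneID}, {SKU, ZoneID}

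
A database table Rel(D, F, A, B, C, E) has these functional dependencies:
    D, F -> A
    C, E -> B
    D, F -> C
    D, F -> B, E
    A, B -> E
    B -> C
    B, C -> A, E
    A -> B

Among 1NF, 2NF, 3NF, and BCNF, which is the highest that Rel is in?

2NF

Candidate key: {D, F}. Prime attributes: {D, F}.
C, E -> B breaks BCNF: {C, E}⁺ = {A, B, C, E}, so {C, E} is not a superkey.
C, E -> B determines the non-prime attribute {B} from a non-superkey — 3NF is violated.
No proper subset of a key has a non-prime attribute in its closure, so there is no partial dependency; 2NF holds.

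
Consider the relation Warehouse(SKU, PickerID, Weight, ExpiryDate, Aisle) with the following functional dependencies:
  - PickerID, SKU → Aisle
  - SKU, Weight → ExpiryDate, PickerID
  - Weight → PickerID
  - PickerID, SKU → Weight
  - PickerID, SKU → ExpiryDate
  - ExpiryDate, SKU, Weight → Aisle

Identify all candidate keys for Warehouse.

{SKU} never appears on the right of any FD, so every key must include it.
{PickerID, SKU} is a candidate key since {PickerID, SKU}⁺ = {Aisle, ExpiryDate, PickerID, SKU, Weight} covers every attribute.
{SKU, Weight} is a candidate key since {SKU, Weight}⁺ = {Aisle, ExpiryDate, PickerID, SKU, Weight} covers every attribute.
No proper subset of any of these is a key, and no other minimal superkey exists.

{PickerID, SKU}, {SKU, Weight}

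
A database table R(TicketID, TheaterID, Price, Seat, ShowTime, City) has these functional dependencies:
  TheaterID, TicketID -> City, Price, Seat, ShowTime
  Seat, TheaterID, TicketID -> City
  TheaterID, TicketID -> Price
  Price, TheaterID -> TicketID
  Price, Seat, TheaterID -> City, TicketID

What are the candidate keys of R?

No FD produces {TheaterID}, so it must be in every candidate key.
Closure of {Price, TheaterID} is {City, Price, Seat, ShowTime, TheaterID, TicketID}, the whole schema; {Price, TheaterID} is a candidate key.
Closure of {TheaterID, TicketID} is {City, Price, Seat, ShowTime, TheaterID, TicketID}, the whole schema; {TheaterID, TicketID} is a candidate key.
These are minimal and exhaustive — every other superkey contains one of them.

{Price, TheaterID}, {TheaterID, TicketID}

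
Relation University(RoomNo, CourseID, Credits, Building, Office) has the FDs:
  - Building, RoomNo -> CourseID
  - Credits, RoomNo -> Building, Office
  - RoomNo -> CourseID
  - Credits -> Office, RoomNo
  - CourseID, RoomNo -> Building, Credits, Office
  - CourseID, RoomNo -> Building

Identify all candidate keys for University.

{Credits}⁺ = {Building, CourseID, Credits, Office, RoomNo}, which is every attribute, so {Credits} is a candidate key.
{RoomNo}⁺ = {Building, CourseID, Credits, Office, RoomNo}, which is every attribute, so {RoomNo} is a candidate key.
Any other superkey properly contains one of these, so there are no further candidate keys.

{Credits}, {RoomNo}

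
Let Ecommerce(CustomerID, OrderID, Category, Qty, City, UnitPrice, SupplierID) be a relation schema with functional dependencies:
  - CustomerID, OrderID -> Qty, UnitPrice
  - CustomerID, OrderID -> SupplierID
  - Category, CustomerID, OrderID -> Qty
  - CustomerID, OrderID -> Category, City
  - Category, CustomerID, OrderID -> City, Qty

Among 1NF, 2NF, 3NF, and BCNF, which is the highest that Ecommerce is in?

BCNF

Candidate key: {CustomerID, OrderID}. Prime attributes: {CustomerID, OrderID}.
Every FD has a superkey on the left, so the relation is in BCNF.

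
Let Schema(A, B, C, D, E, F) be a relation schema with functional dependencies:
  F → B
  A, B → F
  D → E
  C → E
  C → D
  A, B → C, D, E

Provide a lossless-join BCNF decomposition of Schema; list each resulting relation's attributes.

{A, C, F}; {B, F}; {C, D}; {D, E}

Candidate keys of the original relation: {A, B}, {A, F}.
Within {A, B, C, D, E, F}: {F}⁺ ∩ {A, B, C, D, E, F} = {B, F}, not the whole set, so F → B violates BCNF; decompose into {B, F} and {A, C, D, E, F}.
{B, F} is in BCNF.
Within {A, C, D, E, F}: {D}⁺ ∩ {A, C, D, E, F} = {D, E}, not the whole set, so D → E violates BCNF; decompose into {D, E} and {A, C, D, F}.
{D, E} is in BCNF.
Within {A, C, D, F}: {C}⁺ ∩ {A, C, D, F} = {C, D}, not the whole set, so C → D violates BCNF; decompose into {C, D} and {A, C, F}.
{C, D} is in BCNF.
{A, C, F} is in BCNF.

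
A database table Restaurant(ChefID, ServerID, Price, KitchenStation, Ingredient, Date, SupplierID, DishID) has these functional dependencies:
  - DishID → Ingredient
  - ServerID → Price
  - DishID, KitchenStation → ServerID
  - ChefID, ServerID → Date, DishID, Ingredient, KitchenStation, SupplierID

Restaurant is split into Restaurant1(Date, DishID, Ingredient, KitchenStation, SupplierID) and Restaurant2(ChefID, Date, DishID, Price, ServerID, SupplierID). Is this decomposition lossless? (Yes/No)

No

Common attributes: {Date, DishID, SupplierID}; their closure is {Date, DishID, Ingredient, SupplierID}.
The closure covers neither Restaurant1 nor Restaurant2 entirely; the join is not lossless.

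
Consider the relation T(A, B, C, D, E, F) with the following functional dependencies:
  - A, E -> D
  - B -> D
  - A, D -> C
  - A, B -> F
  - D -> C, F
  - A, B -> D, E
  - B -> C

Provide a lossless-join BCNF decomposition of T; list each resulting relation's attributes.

{A, B, E}; {A, D, E}; {C, D, F}

Candidate key of the original relation: {A, B}.
In {A, B, C, D, E, F}, {A, E} is not a superkey ({A, E}⁺ restricted to this set is {A, C, D, E, F}), so split on A, E -> C, D, F into {A, C, D, E, F} and {A, B, E}.
In {A, C, D, E, F}, {A, D} is not a superkey ({A, D}⁺ restricted to this set is {A, C, D, F}), so split on A, D -> C, F into {A, C, D, F} and {A, D, E}.
In {A, C, D, F}, {D} is not a superkey ({D}⁺ restricted to this set is {C, D, F}), so split on D -> C, F into {C, D, F} and {A, D}.
{C, D, F} is in BCNF.
{A, D} is in BCNF.
{A, D, E} is in BCNF.
{A, B, E} is in BCNF.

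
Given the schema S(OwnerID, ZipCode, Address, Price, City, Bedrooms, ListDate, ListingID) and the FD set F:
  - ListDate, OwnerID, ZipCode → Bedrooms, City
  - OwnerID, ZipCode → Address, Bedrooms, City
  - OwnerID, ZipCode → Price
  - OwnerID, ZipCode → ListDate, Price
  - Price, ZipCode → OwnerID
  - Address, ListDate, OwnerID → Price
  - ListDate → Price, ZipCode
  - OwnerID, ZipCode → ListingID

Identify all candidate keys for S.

{ListDate}, {OwnerID, ZipCode}, {Price, ZipCode}

{ListDate}⁺ = {Address, Bedrooms, City, ListDate, ListingID, OwnerID, Price, ZipCode} — all of the relation — so {ListDate} is a candidate key.
{OwnerID, ZipCode}⁺ = {Address, Bedrooms, City, ListDate, ListingID, OwnerID, Price, ZipCode} — all of the relation — so {OwnerID, ZipCode} is a candidate key.
{Price, ZipCode}⁺ = {Address, Bedrooms, City, ListDate, ListingID, OwnerID, Price, ZipCode} — all of the relation — so {Price, ZipCode} is a candidate key.
No proper subset of any of these is a key, and no other minimal superkey exists.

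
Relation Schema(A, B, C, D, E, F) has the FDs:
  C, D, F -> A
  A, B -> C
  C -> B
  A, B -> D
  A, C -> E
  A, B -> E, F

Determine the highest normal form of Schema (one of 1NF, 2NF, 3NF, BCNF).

Candidate keys: {A, B}, {A, C}, {C, D, F}. Prime attributes: {A, B, C, D, F}.
For C -> B we have {C}⁺ = {B, C}; {C} is not a superkey, so BCNF fails.
But every attribute on its right side ({B}) is prime, and the same holds for every other non-superkey FD, so 3NF still holds.

3NF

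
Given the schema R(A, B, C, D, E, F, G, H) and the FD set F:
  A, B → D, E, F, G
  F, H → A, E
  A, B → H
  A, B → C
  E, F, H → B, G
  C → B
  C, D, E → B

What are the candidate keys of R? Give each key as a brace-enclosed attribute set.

{A, B}, {A, C}, {F, H}

{A, B}⁺ = {A, B, C, D, E, F, G, H}, which is every attribute, so {A, B} is a candidate key.
{A, C}⁺ = {A, B, C, D, E, F, G, H}, which is every attribute, so {A, C} is a candidate key.
{F, H}⁺ = {A, B, C, D, E, F, G, H}, which is every attribute, so {F, H} is a candidate key.
These are minimal and exhaustive — every other superkey contains one of them.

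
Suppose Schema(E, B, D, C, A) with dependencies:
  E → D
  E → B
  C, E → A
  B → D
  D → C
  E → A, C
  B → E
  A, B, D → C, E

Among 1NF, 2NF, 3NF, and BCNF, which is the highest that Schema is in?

2NF

Candidate keys: {B}, {E}. Prime attributes: {B, E}.
D → C breaks BCNF: {D}⁺ = {C, D}, so {D} is not a superkey.
Because {C} is non-prime and the left side of D → C is not a superkey, the relation is not in 3NF.
All keys have size 1, which rules out partial dependencies — 2NF is satisfied.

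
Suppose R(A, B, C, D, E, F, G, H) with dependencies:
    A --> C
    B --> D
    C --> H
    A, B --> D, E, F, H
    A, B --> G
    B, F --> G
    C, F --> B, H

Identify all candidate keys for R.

No FD produces {A}, so it must be in every candidate key.
Closure of {A, B} is {A, B, C, D, E, F, G, H}, the whole schema; {A, B} is a candidate key.
Closure of {A, F} is {A, B, C, D, E, F, G, H}, the whole schema; {A, F} is a candidate key.
Any other superkey properly contains one of these, so there are no further candidate keys.

{A, B}, {A, F}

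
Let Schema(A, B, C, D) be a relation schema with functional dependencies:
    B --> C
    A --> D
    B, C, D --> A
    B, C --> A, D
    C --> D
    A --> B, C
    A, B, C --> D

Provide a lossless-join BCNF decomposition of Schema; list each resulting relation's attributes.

Candidate keys of the original relation: {A}, {B}.
In {A, B, C, D}, {C} is not a superkey ({C}⁺ restricted to this set is {C, D}), so split on C --> D into {C, D} and {A, B, C}.
{C, D} is in BCNF.
{A, B, C} is in BCNF.

{A, B, C}; {C, D}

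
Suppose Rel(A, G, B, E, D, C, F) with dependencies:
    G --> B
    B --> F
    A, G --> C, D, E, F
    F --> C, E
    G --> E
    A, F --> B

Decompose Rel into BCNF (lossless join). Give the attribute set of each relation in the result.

Candidate key of the original relation: {A, G}.
{A, B, C, D, E, F, G}: {G} determines {B, C, E, F, G} here but is not a superkey — split on G --> B, C, E, F, giving {B, C, E, F, G} and {A, D, G}.
{B, C, E, F, G}: {B} determines {B, C, E, F} here but is not a superkey — split on B --> C, E, F, giving {B, C, E, F} and {B, G}.
{B, C, E, F}: {F} determines {C, E, F} here but is not a superkey — split on F --> C, E, giving {C, E, F} and {B, F}.
{C, E, F}: every determinant is a superkey — BCNF.
{B, F}: every determinant is a superkey — BCNF.
{B, G}: every determinant is a superkey — BCNF.
{A, D, G}: every determinant is a superkey — BCNF.

{A, D, G}; {B, F}; {B, G}; {C, E, F}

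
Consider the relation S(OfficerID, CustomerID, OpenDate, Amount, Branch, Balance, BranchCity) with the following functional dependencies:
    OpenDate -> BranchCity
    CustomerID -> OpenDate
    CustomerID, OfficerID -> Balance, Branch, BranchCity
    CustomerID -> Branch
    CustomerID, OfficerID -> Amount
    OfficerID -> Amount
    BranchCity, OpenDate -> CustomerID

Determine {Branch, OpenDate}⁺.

{Branch, BranchCity, CustomerID, OpenDate}

Start with {Branch, OpenDate}.
OpenDate -> BranchCity applies; add {BranchCity} → now {Branch, BranchCity, OpenDate}.
BranchCity, OpenDate -> CustomerID applies; add {CustomerID} → now {Branch, BranchCity, CustomerID, OpenDate}.
No further FD applies.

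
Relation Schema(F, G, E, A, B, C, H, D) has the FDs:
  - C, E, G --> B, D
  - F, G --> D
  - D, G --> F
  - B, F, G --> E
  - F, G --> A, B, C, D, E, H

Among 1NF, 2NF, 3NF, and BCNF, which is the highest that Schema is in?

BCNF

Candidate keys: {C, E, G}, {D, G}, {F, G}. Prime attributes: {C, D, E, F, G}.
The left-hand side of every FD is a superkey, so BCNF is satisfied.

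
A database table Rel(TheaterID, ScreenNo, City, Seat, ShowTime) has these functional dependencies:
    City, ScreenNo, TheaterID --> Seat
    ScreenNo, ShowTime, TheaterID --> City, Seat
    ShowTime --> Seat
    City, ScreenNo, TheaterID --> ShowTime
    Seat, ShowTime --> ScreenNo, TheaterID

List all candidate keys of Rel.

{ShowTime}⁺ = {City, ScreenNo, Seat, ShowTime, TheaterID}, which is every attribute, so {ShowTime} is a candidate key.
{City, ScreenNo, TheaterID}⁺ = {City, ScreenNo, Seat, ShowTime, TheaterID}, which is every attribute, so {City, ScreenNo, TheaterID} is a candidate key.
Any other superkey properly contains one of these, so there are no further candidate keys.

{City, ScreenNo, TheaterID}, {ShowTime}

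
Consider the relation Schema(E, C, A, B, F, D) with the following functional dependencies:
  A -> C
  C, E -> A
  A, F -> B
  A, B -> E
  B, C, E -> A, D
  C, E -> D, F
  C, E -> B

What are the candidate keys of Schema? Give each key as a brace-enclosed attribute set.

Closure of {A, B} is {A, B, C, D, E, F}, the whole schema; {A, B} is a candidate key.
Closure of {A, E} is {A, B, C, D, E, F}, the whole schema; {A, E} is a candidate key.
Closure of {A, F} is {A, B, C, D, E, F}, the whole schema; {A, F} is a candidate key.
Closure of {C, E} is {A, B, C, D, E, F}, the whole schema; {C, E} is a candidate key.
Any other superkey properly contains one of these, so there are no further candidate keys.

{A, B}, {A, E}, {A, F}, {C, E}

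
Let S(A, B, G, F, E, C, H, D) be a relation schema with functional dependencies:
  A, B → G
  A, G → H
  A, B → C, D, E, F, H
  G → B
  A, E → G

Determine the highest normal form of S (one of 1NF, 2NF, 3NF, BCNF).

Candidate keys: {A, B}, {A, E}, {A, G}. Prime attributes: {A, B, E, G}.
G → B breaks BCNF: {G}⁺ = {B, G}, so {G} is not a superkey.
Its right-hand attributes {B} are all prime, as are those of every other non-superkey FD — the relation is in 3NF.

3NF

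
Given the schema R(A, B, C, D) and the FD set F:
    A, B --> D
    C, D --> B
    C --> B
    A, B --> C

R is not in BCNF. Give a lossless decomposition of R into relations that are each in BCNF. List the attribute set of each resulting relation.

{A, C, D}; {B, C}

Candidate keys of the original relation: {A, B}, {A, C}.
{A, B, C, D}: {C, D} determines {B, C, D} here but is not a superkey — split on C, D --> B, giving {B, C, D} and {A, C, D}.
{B, C, D}: {C} determines {B, C} here but is not a superkey — split on C --> B, giving {B, C} and {C, D}.
{B, C} has no BCNF violation.
{C, D} has no BCNF violation.
{A, C, D} has no BCNF violation.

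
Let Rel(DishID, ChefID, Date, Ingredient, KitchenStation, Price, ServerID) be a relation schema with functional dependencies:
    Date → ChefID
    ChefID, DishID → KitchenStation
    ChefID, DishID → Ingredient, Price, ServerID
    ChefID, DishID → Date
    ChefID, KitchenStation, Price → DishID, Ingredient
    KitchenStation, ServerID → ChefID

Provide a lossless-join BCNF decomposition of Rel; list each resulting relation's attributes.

{ChefID, Date}; {Date, DishID, Ingredient, KitchenStation, Price, ServerID}

Candidate keys of the original relation: {ChefID, DishID}, {ChefID, KitchenStation, Price}, {Date, DishID}, {Date, KitchenStation, Price}, {DishID, KitchenStation, ServerID}, {KitchenStation, Price, ServerID}.
{ChefID, Date, DishID, Ingredient, KitchenStation, Price, ServerID}: {Date} determines {ChefID, Date} here but is not a superkey — split on Date → ChefID, giving {ChefID, Date} and {Date, DishID, Ingredient, KitchenStation, Price, ServerID}.
{ChefID, Date} is in BCNF.
{Date, DishID, Ingredient, KitchenStation, Price, ServerID} is in BCNF.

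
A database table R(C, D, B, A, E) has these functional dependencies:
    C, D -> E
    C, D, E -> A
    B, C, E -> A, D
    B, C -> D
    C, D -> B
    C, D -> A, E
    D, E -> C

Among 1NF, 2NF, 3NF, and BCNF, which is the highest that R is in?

Candidate keys: {B, C}, {C, D}, {D, E}. Prime attributes: {B, C, D, E}.
The left-hand side of every FD is a superkey, so BCNF is satisfied.

BCNF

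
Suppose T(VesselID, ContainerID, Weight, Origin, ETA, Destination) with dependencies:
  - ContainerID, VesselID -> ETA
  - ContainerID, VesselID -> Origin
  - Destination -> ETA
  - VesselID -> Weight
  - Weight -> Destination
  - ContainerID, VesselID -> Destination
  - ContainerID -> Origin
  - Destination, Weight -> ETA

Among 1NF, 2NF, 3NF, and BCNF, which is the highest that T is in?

1NF

Candidate key: {ContainerID, VesselID}. Prime attributes: {ContainerID, VesselID}.
For Destination -> ETA we have {Destination}⁺ = {Destination, ETA}; {Destination} is not a superkey, so BCNF fails.
Destination -> ETA determines the non-prime attribute {ETA} from a non-superkey — 3NF is violated.
Since {ContainerID} ⊂ {ContainerID, VesselID} and {ContainerID}⁺ ⊇ {Origin} with {Origin} non-prime, there is a partial dependency; 2NF fails.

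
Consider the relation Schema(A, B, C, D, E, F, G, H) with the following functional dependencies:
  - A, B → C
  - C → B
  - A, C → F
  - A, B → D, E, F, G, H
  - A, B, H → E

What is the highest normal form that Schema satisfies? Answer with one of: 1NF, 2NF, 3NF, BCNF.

3NF

Candidate keys: {A, B}, {A, C}. Prime attributes: {A, B, C}.
C → B: {C}⁺ = {B, C}, which is not all of the attributes, so the left side is not a superkey — BCNF is violated.
But every attribute on its right side ({B}) is prime, and the same holds for every other non-superkey FD, so 3NF still holds.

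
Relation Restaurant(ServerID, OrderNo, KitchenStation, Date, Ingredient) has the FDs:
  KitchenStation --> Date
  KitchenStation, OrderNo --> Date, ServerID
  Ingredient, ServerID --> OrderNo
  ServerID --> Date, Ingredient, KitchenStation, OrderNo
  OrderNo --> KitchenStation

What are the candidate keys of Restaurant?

{OrderNo} is a candidate key since {OrderNo}⁺ = {Date, Ingredient, KitchenStation, OrderNo, ServerID} covers every attribute.
{ServerID} is a candidate key since {ServerID}⁺ = {Date, Ingredient, KitchenStation, OrderNo, ServerID} covers every attribute.
No proper subset of any of these is a key, and no other minimal superkey exists.

{OrderNo}, {ServerID}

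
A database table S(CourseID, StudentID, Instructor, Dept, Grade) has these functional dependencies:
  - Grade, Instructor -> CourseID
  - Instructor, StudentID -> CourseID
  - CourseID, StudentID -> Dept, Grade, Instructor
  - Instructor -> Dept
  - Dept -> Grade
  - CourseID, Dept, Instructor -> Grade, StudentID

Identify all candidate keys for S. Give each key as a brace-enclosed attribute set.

Closure of {Instructor} is {CourseID, Dept, Grade, Instructor, StudentID}, the whole schema; {Instructor} is a candidate key.
Closure of {CourseID, StudentID} is {CourseID, Dept, Grade, Instructor, StudentID}, the whole schema; {CourseID, StudentID} is a candidate key.
These are minimal and exhaustive — every other superkey contains one of them.

{CourseID, StudentID}, {Instructor}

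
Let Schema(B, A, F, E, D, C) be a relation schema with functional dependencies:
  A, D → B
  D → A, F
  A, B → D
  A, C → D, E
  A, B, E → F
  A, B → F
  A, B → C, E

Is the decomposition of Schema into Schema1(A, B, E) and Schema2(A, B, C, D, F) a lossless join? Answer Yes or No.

Yes

Schema1 ∩ Schema2 = {A, B}; its closure under F is {A, B, C, D, E, F}.
This includes all of Schema1, so the common attributes are a superkey of Schema1 — the join is lossless.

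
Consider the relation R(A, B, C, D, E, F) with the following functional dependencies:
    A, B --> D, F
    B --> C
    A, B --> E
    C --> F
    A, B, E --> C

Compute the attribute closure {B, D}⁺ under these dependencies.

{B, C, D, F}

Start with {B, D}.
B --> C applies; add {C} → now {B, C, D}.
C --> F applies; add {F} → now {B, C, D, F}.
No further FD applies.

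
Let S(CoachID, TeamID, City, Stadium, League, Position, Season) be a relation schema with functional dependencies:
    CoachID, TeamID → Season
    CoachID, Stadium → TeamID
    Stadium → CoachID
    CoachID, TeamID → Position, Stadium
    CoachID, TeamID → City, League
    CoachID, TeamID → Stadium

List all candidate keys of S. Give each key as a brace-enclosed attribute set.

{Stadium} is a candidate key since {Stadium}⁺ = {City, CoachID, League, Position, Season, Stadium, TeamID} covers every attribute.
{CoachID, TeamID} is a candidate key since {CoachID, TeamID}⁺ = {City, CoachID, League, Position, Season, Stadium, TeamID} covers every attribute.
These are minimal and exhaustive — every other superkey contains one of them.

{CoachID, TeamID}, {Stadium}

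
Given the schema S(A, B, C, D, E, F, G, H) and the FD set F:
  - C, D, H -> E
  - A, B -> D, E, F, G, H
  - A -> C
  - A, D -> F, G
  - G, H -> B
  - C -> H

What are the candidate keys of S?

{A, B}, {A, D}, {A, G}

{A} never appears on the right of any FD, so every key must include it.
{A, B}⁺ = {A, B, C, D, E, F, G, H}, which is every attribute, so {A, B} is a candidate key.
{A, D}⁺ = {A, B, C, D, E, F, G, H}, which is every attribute, so {A, D} is a candidate key.
{A, G}⁺ = {A, B, C, D, E, F, G, H}, which is every attribute, so {A, G} is a candidate key.
These are minimal and exhaustive — every other superkey contains one of them.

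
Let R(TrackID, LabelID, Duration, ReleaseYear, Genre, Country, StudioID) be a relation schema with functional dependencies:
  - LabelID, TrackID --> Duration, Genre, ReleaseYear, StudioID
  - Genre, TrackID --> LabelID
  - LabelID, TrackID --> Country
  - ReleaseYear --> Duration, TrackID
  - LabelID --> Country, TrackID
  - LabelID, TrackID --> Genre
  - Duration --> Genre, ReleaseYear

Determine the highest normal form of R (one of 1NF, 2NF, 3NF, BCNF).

BCNF

Candidate keys: {Duration}, {Genre, TrackID}, {LabelID}, {ReleaseYear}. Prime attributes: {Duration, Genre, LabelID, ReleaseYear, TrackID}.
The left-hand side of every FD is a superkey, so BCNF is satisfied.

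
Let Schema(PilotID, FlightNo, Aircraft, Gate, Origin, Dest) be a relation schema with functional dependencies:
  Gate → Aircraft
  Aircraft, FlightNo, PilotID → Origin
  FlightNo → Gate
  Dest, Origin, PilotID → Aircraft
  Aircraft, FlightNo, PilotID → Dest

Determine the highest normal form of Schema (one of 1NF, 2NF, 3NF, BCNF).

1NF

Candidate key: {FlightNo, PilotID}. Prime attributes: {FlightNo, PilotID}.
Gate → Aircraft: {Gate}⁺ = {Aircraft, Gate}, which is not all of the attributes, so the left side is not a superkey — BCNF is violated.
Gate → Aircraft determines the non-prime attribute {Aircraft} from a non-superkey — 3NF is violated.
The proper key subset {FlightNo} of {FlightNo, PilotID} determines non-prime {Aircraft, Gate}, so the relation is not even in 2NF.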